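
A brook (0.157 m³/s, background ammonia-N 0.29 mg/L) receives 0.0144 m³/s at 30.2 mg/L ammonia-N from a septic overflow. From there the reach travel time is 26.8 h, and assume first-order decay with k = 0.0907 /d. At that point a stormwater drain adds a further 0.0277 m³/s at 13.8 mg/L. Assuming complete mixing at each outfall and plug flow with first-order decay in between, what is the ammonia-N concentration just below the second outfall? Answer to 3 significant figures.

After mixing, C = (0.1570·0.2900 + 0.01440·30.20) / 0.1714 = 0.4804/0.1714 = 2.803 mg/L; combined flow 0.1714 m³/s.
First-order decay: C = 2.803·exp(−k·t) = 2.803·0.9037 = 2.533 mg/L.
Second outfall: C = (0.1714·2.533 + 0.02770·13.80)/0.1991 = 4.100 mg/L.

4.10 mg/L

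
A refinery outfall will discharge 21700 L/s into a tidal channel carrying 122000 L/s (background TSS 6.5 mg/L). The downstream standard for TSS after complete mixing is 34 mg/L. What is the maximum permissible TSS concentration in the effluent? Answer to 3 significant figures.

At the limit, (Qr·Cr + Qe·Cₑ)/(Qr + Qe) = 34:
Cₑ = (143700·34 − 122000·6.500) / 21700 = 188.6 mg/L.

189 mg/L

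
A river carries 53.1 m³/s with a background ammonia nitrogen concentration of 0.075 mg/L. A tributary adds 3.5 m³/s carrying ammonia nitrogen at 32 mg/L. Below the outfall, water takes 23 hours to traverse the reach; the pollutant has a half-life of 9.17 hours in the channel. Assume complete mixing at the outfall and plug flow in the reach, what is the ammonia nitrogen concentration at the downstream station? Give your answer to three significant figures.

0.360 mg/L

Mass balance: C = (53.10·0.07500 + 3.500·32.00) / 56.60 = 116.0/56.60 = 2.049 mg/L.
Half-life 9.17 h → k = ln 2 / 9.17 = 0.07559 h⁻¹ = 1.814 d⁻¹.
First-order decay: C = 2.049·exp(−k·t) = 2.049·0.1758 = 0.3602 mg/L.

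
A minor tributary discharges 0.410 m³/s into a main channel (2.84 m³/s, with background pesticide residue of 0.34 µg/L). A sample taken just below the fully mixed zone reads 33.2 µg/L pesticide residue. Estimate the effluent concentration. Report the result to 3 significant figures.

Mass balance: 2.840·0.3400 + 0.4100·Cₑ = 3.250·33.20
→ Cₑ = (3.250·33.20 − 2.840·0.3400) / 0.4100 = 260.8 µg/L.

261 µg/L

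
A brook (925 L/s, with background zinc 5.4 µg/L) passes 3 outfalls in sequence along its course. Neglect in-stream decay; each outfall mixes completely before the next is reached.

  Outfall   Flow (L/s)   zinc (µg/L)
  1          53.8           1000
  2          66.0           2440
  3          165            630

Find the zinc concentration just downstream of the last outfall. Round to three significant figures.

268 µg/L

Outfall 1: combined Q = 978.8 L/s; C = (925.0·5.400 + 53.80·1000)/978.8 = 60.07 µg/L.
Outfall 2: combined Q = 1045 L/s; C = (978.8·60.07 + 66.00·2440)/1045 = 210.4 µg/L.
Outfall 3: combined Q = 1210 L/s; C = (1045·210.4 + 165.0·630.0)/1210 = 267.6 µg/L.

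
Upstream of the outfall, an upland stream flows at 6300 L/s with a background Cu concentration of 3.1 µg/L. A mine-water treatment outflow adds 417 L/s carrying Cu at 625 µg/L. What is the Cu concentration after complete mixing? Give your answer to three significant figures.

Flow-weighted average: C = (6300·3.100 + 417.0·625.0) / 6717 = 280200/6717 = 41.71 µg/L.

41.7 µg/L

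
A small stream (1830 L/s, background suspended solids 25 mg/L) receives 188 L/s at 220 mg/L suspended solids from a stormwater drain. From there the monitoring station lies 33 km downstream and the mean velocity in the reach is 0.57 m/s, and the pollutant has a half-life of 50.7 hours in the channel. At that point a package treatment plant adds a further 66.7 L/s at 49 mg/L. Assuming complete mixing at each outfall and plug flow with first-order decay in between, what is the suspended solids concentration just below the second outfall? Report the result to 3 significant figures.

35.1 mg/L

Conservation of mass: C = (1830·25.00 + 188.0·220.0) / 2018 = 87110/2018 = 43.17 mg/L; combined flow 2018 L/s.
Travel time t = 33·1000 / 0.57 = 57890 s = 16.08 h.
Half-life 50.7 h → k = ln 2 / 50.7 = 0.01367 h⁻¹ = 0.3281 d⁻¹.
Applying C = C₀e^(−kt): 43.17 × 0.8026 = 34.65 mg/L.
Second outfall: C = (2018·34.65 + 66.70·49.00)/2085 = 35.11 mg/L.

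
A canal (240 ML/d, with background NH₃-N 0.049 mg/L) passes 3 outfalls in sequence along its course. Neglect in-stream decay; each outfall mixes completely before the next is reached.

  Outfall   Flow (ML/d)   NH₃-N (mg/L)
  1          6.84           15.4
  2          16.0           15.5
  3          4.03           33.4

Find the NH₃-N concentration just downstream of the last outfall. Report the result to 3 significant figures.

1.87 mg/L

After outfall 1: Q = 240.0 + 6.840 = 246.8 ML/d; C = (240.0·0.04900 + 6.840·15.40)/246.8 = 0.4744 mg/L.
After outfall 2: Q = 246.8 + 16.00 = 262.8 ML/d; C = (246.8·0.4744 + 16.00·15.50)/262.8 = 1.389 mg/L.
After outfall 3: Q = 262.8 + 4.030 = 266.9 ML/d; C = (262.8·1.389 + 4.030·33.40)/266.9 = 1.872 mg/L.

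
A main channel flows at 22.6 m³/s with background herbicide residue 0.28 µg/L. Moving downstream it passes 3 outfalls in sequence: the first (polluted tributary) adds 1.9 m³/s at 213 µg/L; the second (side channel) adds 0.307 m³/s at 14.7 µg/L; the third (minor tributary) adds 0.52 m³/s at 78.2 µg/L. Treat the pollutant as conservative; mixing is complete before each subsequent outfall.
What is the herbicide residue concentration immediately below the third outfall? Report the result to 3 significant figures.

After outfall 1: Q = 22.60 + 1.900 = 24.50 m³/s; C = (22.60·0.2800 + 1.900·213.0)/24.50 = 16.78 µg/L.
After outfall 2: Q = 24.50 + 0.3070 = 24.81 m³/s; C = (24.50·16.78 + 0.3070·14.70)/24.81 = 16.75 µg/L.
After outfall 3: Q = 24.81 + 0.5200 = 25.33 m³/s; C = (24.81·16.75 + 0.5200·78.20)/25.33 = 18.01 µg/L.

18.0 µg/L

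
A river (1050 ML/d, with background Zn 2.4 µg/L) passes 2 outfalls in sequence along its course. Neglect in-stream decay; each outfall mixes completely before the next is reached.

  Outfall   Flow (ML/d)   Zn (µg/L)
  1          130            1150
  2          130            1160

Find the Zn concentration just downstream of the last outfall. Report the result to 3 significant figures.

231 µg/L

Outfall 1: combined Q = 1180 ML/d; C = (1050·2.400 + 130.0·1150)/1180 = 128.8 µg/L.
Outfall 2: combined Q = 1310 ML/d; C = (1180·128.8 + 130.0·1160)/1310 = 231.2 µg/L.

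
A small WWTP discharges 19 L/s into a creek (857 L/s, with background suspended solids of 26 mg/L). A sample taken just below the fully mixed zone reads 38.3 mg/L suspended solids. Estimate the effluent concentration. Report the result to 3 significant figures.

593 mg/L

Mass balance: 857.0·26.00 + 19.00·Cₑ = 876.0·38.30
→ Cₑ = (876.0·38.30 − 857.0·26.00) / 19.00 = 593.1 mg/L.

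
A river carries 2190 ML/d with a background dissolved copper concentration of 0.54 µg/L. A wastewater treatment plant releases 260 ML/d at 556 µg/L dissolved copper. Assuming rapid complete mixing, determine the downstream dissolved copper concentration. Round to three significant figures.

Conservation of mass: C = (2190·0.5400 + 260.0·556.0) / 2450 = 145700/2450 = 59.49 µg/L.

59.5 µg/L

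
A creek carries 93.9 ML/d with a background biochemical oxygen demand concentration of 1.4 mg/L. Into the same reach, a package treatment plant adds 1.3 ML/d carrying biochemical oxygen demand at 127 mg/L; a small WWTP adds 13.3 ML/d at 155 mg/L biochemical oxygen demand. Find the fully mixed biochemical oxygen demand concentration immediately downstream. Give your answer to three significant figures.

Flow-weighted average: C = (93.90·1.400 + 1.300·127.0 + 13.30·155.0) / 108.5 = 2358/108.5 = 21.73 mg/L.

21.7 mg/L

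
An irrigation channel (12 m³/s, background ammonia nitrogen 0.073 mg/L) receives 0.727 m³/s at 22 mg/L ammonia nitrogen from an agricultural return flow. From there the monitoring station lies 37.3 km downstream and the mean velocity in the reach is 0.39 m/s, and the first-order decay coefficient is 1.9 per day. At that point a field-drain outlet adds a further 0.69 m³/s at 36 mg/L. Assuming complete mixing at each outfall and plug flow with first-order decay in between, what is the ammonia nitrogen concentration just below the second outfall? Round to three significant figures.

After mixing, C = (12.00·0.07300 + 0.7270·22.00) / 12.73 = 16.87/12.73 = 1.326 mg/L; combined flow 12.73 m³/s.
Travel time t = 37.3·1000 / 0.39 = 95640 s = 26.57 h.
After decay, C = 1.326 × e^(−kt) = 1.326 × 0.1221 = 0.1618 mg/L.
At the second outfall, C = (12.73·0.1618 + 0.6900·36.00) / (12.73 + 0.6900) = 2.005 mg/L.

2.00 mg/L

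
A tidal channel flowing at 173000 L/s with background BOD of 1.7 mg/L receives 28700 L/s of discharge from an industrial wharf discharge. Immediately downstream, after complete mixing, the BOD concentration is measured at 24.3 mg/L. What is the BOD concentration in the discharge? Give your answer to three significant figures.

Mass balance: 173000·1.700 + 28700·Cₑ = 201700·24.30
→ Cₑ = (201700·24.30 − 173000·1.700) / 28700 = 160.5 mg/L.

161 mg/L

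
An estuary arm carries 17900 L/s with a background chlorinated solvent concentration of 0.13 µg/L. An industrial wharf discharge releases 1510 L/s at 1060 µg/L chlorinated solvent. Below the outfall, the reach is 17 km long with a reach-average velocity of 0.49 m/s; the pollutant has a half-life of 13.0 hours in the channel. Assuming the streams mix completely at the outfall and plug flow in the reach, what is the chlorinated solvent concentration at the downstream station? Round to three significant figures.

Mass balance: C = (17900·0.1300 + 1510·1060) / 19410 = 1603000/19410 = 82.58 µg/L.
Travel time t = 17·1000 / 0.49 = 34690 s = 9.637 h.
Half-life 13.0 h → k = ln 2 / 13.0 = 0.05332 h⁻¹ = 1.280 d⁻¹.
First-order decay: C = 82.58·exp(−k·t) = 82.58·0.5982 = 49.40 µg/L.

49.4 µg/L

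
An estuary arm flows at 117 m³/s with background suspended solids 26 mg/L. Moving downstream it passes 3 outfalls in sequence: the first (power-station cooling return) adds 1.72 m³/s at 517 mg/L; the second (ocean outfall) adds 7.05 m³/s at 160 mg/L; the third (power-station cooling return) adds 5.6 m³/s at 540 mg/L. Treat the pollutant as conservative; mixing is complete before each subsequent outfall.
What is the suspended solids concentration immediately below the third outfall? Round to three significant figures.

Below outfall 1: Q → 118.7 m³/s, C = (117.0·26.00 + 1.720·517.0)/118.7 = 33.11 mg/L.
Below outfall 2: Q → 125.8 m³/s, C = (118.7·33.11 + 7.050·160.0)/125.8 = 40.23 mg/L.
Below outfall 3: Q → 131.4 m³/s, C = (125.8·40.23 + 5.600·540.0)/131.4 = 61.53 mg/L.

61.5 mg/L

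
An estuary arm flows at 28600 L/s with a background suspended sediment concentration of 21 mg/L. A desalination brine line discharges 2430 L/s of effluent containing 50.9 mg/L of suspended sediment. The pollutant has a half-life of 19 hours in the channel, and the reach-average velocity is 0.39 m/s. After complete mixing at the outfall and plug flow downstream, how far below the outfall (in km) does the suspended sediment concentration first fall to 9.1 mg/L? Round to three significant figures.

Mass balance: C = (28600·21.00 + 2430·50.90) / 31030 = 724300/31030 = 23.34 mg/L.
Half-life 19 h → k = ln 2 / 19 = 0.03648 h⁻¹ = 0.8756 d⁻¹.
Set 23.34·exp(−k·t) = 9.1 → t = ln(23.34/9.1)/k = 92950 s = 25.82 h.
Distance = v·t = 0.39·92950 = 36250 m = 36.25 km.

36.3 km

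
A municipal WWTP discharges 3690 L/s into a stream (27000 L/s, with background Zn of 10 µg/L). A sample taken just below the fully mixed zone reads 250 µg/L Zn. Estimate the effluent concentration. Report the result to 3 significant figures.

2010 µg/L

Mass balance: 27000·10.00 + 3690·Cₑ = 30690·250.0
→ Cₑ = (30690·250.0 − 27000·10.00) / 3690 = 2006 µg/L.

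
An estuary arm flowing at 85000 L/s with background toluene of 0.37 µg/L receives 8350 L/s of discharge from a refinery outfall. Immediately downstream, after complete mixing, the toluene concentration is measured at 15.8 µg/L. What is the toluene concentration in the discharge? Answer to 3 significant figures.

Mass balance: 85000·0.3700 + 8350·Cₑ = 93350·15.80
→ Cₑ = (93350·15.80 − 85000·0.3700) / 8350 = 172.9 µg/L.

173 µg/L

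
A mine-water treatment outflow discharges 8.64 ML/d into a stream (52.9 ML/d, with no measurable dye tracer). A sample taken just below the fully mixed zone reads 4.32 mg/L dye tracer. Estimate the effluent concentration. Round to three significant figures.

30.8 mg/L

Mass balance: 52.90·0 + 8.640·Cₑ = 61.54·4.320
→ Cₑ = (61.54·4.320 − 52.90·0) / 8.640 = 30.77 mg/L.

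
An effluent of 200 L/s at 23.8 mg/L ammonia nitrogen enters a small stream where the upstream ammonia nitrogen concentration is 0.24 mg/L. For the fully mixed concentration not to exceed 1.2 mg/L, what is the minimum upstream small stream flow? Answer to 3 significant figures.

4710 L/s

Set C_mix = 1.2: (Q·0.2400 + 200.0·23.80) / (Q + 200.0) = 1.2
→ Q = 200.0·(23.80 − 1.2)/(1.2 − 0.2400) = 4708 L/s.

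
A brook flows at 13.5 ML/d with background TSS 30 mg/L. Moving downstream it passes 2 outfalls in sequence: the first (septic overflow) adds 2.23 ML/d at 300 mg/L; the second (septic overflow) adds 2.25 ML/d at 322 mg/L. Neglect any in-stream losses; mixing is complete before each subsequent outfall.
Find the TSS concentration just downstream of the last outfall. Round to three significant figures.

Outfall 1: combined Q = 15.73 ML/d; C = (13.50·30.00 + 2.230·300.0)/15.73 = 68.28 mg/L.
Outfall 2: combined Q = 17.98 ML/d; C = (15.73·68.28 + 2.250·322.0)/17.98 = 100.0 mg/L.

100 mg/L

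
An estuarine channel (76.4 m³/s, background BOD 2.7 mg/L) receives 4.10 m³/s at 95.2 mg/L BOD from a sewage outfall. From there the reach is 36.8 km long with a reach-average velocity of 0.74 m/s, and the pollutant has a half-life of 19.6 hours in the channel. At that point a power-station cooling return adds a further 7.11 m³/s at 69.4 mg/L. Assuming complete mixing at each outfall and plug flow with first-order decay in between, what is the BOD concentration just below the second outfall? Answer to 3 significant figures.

9.81 mg/L

Flow-weighted average: C = (76.40·2.700 + 4.100·95.20) / 80.50 = 596.6/80.50 = 7.411 mg/L; combined flow 80.50 m³/s.
Travel time t = 36.8·1000 / 0.74 = 49730 s = 13.81 h.
Half-life 19.6 h → k = ln 2 / 19.6 = 0.03536 h⁻¹ = 0.8488 d⁻¹.
First-order decay: C = 7.411·exp(−k·t) = 7.411·0.6135 = 4.547 mg/L.
Second outfall: C = (80.50·4.547 + 7.110·69.40)/87.61 = 9.810 mg/L.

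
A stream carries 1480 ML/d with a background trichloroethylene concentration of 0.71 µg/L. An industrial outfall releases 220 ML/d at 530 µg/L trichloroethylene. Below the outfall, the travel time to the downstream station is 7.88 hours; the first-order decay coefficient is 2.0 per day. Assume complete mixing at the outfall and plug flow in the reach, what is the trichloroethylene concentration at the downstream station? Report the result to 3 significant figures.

Conservation of mass: C = (1480·0.7100 + 220.0·530.0) / 1700 = 117700/1700 = 69.21 µg/L.
After decay, C = 69.21 × e^(−kt) = 69.21 × 0.5186 = 35.89 µg/L.

35.9 µg/L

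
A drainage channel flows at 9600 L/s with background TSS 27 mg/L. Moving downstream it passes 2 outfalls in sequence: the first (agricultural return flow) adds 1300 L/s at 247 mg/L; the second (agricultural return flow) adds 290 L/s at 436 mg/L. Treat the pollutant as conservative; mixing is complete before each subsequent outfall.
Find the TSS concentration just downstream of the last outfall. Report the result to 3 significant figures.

63.2 mg/L

Outfall 1: combined Q = 10900 L/s; C = (9600·27.00 + 1300·247.0)/10900 = 53.24 mg/L.
Outfall 2: combined Q = 11190 L/s; C = (10900·53.24 + 290.0·436.0)/11190 = 63.16 mg/L.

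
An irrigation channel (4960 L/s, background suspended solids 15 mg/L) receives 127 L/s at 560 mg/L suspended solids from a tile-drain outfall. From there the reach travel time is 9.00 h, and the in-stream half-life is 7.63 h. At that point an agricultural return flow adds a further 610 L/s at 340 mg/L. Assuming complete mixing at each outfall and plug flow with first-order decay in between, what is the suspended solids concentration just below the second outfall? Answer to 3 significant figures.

Mixed concentration C = ΣQC/ΣQ = (4960·15.00 + 127.0·560.0) / 5087 = 145500/5087 = 28.61 mg/L; combined flow 5087 L/s.
Half-life 7.63 h → k = ln 2 / 7.63 = 0.09084 h⁻¹ = 2.180 d⁻¹.
Applying C = C₀e^(−kt): 28.61 × 0.4415 = 12.63 mg/L.
Second outfall: C = (5087·12.63 + 610.0·340.0)/5697 = 47.68 mg/L.

47.7 mg/L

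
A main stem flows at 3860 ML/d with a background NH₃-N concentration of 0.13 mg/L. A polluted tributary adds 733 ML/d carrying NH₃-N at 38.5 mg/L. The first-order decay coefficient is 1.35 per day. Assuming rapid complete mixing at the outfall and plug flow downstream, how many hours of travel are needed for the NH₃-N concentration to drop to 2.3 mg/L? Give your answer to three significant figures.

Conservation of mass: C = (3860·0.1300 + 733.0·38.50) / 4593 = 28720/4593 = 6.253 mg/L.
6.253·exp(−k·t) = 2.3 → t = ln(6.253/2.3)/k = 64010 s = 17.78 h.

17.8 h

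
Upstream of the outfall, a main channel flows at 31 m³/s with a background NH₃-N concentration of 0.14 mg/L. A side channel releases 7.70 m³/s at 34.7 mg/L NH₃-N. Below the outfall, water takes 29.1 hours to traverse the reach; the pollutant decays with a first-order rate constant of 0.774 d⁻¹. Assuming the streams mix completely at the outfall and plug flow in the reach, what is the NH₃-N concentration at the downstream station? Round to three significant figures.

2.74 mg/L

Mass balance: C = (31.00·0.1400 + 7.700·34.70) / 38.70 = 271.5/38.70 = 7.016 mg/L.
After decay, C = 7.016 × e^(−kt) = 7.016 × 0.3912 = 2.745 mg/L.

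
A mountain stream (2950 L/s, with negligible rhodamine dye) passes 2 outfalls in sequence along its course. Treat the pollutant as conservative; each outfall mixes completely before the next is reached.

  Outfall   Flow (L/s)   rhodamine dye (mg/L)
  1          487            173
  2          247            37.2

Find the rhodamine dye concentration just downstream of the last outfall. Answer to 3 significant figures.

Outfall 1: combined Q = 3437 L/s; C = (2950·0 + 487.0·173.0)/3437 = 24.51 mg/L.
Outfall 2: combined Q = 3684 L/s; C = (3437·24.51 + 247.0·37.20)/3684 = 25.36 mg/L.

25.4 mg/L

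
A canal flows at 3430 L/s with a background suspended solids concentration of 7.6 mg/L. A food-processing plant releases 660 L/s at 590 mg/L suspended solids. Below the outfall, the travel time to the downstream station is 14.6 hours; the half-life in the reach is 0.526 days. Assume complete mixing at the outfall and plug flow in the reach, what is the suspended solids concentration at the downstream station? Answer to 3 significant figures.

Conservation of mass: C = (3430·7.600 + 660.0·590.0) / 4090 = 415500/4090 = 101.6 mg/L.
Half-life 0.526 d → k = ln 2 / 0.526 = 1.318 d⁻¹.
Decay over the reach: 101.6·exp(−kt) = 101.6·0.4486 = 45.57 mg/L.

45.6 mg/L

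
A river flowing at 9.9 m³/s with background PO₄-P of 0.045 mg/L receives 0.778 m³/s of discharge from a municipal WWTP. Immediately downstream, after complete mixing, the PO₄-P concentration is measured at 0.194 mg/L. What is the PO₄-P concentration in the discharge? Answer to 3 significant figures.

Mass balance: 9.900·0.04500 + 0.7780·Cₑ = 10.68·0.1940
→ Cₑ = (10.68·0.1940 − 9.900·0.04500) / 0.7780 = 2.090 mg/L.

2.09 mg/L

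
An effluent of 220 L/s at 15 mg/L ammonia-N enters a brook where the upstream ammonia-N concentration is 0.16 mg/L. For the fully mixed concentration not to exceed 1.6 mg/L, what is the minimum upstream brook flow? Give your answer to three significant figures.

2050 L/s

Set C_mix = 1.6: (Q·0.1600 + 220.0·15.00) / (Q + 220.0) = 1.6
→ Q = 220.0·(15.00 − 1.6)/(1.6 − 0.1600) = 2047 L/s.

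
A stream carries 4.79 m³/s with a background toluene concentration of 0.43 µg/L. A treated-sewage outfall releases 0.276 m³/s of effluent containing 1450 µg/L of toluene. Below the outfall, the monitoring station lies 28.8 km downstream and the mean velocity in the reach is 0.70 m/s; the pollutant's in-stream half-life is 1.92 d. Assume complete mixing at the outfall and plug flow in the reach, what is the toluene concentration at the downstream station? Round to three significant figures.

Conservation of mass: C = (4.790·0.4300 + 0.2760·1450) / 5.066 = 402.3/5.066 = 79.40 µg/L.
Travel time t = 28.8·1000 / 0.70 = 41140 s = 11.43 h.
Half-life 1.92 d → k = ln 2 / 1.92 = 0.3610 d⁻¹.
First-order decay: C = 79.40·exp(−k·t) = 79.40·0.8421 = 66.86 µg/L.

66.9 µg/L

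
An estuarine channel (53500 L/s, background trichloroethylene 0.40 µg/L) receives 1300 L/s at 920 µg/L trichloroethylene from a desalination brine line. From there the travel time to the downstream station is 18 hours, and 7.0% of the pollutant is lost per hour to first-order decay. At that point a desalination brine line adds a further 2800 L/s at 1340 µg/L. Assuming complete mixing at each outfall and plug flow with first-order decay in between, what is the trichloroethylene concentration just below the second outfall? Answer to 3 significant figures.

70.9 µg/L

Mass balance: C = (53500·0.4000 + 1300·920.0) / 54800 = 1217000/54800 = 22.22 µg/L; combined flow 54800 L/s.
7.0%/h lost → k = −ln(1 − 0.07) = 0.07257 h⁻¹.
Decay over the reach: 22.22·exp(−kt) = 22.22·0.2708 = 6.017 µg/L.
At the second outfall, C = (54800·6.017 + 2800·1340) / (54800 + 2800) = 70.86 µg/L.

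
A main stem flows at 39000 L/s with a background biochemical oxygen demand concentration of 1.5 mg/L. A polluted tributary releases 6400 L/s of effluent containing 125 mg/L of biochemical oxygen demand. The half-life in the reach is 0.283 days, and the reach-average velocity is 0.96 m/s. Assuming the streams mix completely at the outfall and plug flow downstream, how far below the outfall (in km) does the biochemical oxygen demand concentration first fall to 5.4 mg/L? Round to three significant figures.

42.4 km

Mass balance: C = (39000·1.500 + 6400·125.0) / 45400 = 858500/45400 = 18.91 mg/L.
Half-life 0.283 d → k = ln 2 / 0.283 = 2.449 d⁻¹.
Set 18.91·exp(−k·t) = 5.4 → t = ln(18.91/5.4)/k = 44210 s = 12.28 h.
Distance = v·t = 0.96·44210 = 42440 m = 42.44 km.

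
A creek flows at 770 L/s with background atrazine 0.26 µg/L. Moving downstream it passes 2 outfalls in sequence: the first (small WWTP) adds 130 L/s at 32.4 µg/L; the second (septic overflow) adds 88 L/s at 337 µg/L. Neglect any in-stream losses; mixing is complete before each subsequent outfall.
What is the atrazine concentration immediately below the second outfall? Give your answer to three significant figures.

After outfall 1: Q = 770.0 + 130.0 = 900.0 L/s; C = (770.0·0.2600 + 130.0·32.40)/900.0 = 4.902 µg/L.
After outfall 2: Q = 900.0 + 88.00 = 988.0 L/s; C = (900.0·4.902 + 88.00·337.0)/988.0 = 34.48 µg/L.

34.5 µg/L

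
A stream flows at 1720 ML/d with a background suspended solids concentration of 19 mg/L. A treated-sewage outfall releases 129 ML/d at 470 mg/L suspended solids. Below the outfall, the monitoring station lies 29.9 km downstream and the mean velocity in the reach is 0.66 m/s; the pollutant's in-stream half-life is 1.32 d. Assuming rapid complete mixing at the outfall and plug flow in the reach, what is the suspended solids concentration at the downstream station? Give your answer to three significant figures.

38.3 mg/L

After mixing, C = (1720·19.00 + 129.0·470.0) / 1849 = 93310/1849 = 50.47 mg/L.
Travel time t = 29.9·1000 / 0.66 = 45300 s = 12.58 h.
Half-life 1.32 d → k = ln 2 / 1.32 = 0.5251 d⁻¹.
Applying C = C₀e^(−kt): 50.47 × 0.7593 = 38.32 mg/L.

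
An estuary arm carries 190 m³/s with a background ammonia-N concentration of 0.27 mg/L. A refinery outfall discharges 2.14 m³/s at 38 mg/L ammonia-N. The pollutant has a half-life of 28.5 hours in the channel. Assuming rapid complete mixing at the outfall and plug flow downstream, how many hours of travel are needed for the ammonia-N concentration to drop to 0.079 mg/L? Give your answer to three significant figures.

Mass balance: C = (190.0·0.2700 + 2.140·38.00) / 192.1 = 132.6/192.1 = 0.6902 mg/L.
Half-life 28.5 h → k = ln 2 / 28.5 = 0.02432 h⁻¹ = 0.5837 d⁻¹.
0.6902·exp(−k·t) = 0.079 → t = ln(0.6902/0.079)/k = 320800 s = 89.12 h.

89.1 h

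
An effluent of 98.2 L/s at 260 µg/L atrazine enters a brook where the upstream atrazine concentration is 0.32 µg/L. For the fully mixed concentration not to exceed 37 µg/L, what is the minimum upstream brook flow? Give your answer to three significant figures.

Set C_mix = 37: (Q·0.3200 + 98.20·260.0) / (Q + 98.20) = 37
→ Q = 98.20·(260.0 − 37)/(37 − 0.3200) = 597.0 L/s.

597 L/s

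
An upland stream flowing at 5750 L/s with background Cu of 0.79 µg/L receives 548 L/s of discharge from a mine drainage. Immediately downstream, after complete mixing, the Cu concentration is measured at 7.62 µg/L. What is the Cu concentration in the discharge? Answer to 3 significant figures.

Mass balance: 5750·0.7900 + 548.0·Cₑ = 6298·7.620
→ Cₑ = (6298·7.620 − 5750·0.7900) / 548.0 = 79.29 µg/L.

79.3 µg/L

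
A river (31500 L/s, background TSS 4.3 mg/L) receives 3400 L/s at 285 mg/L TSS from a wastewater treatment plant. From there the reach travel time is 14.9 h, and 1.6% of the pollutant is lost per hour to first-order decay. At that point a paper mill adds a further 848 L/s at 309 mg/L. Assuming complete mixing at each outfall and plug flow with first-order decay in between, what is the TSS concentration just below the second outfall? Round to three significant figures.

Flow-weighted average: C = (31500·4.300 + 3400·285.0) / 34900 = 1104000/34900 = 31.65 mg/L; combined flow 34900 L/s.
1.6%/h lost → k = −ln(1 − 0.016) = 0.01613 h⁻¹.
Applying C = C₀e^(−kt): 31.65 × 0.7864 = 24.89 mg/L.
At the second outfall, C = (34900·24.89 + 848.0·309.0) / (34900 + 848.0) = 31.63 mg/L.

31.6 mg/L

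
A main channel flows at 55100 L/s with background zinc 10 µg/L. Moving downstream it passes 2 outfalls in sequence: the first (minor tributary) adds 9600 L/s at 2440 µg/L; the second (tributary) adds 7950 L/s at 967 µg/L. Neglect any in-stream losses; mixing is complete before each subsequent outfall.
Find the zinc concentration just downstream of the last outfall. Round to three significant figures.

After outfall 1: Q = 55100 + 9600 = 64700 L/s; C = (55100·10.00 + 9600·2440)/64700 = 370.6 µg/L.
After outfall 2: Q = 64700 + 7950 = 72650 L/s; C = (64700·370.6 + 7950·967.0)/72650 = 435.8 µg/L.

436 µg/L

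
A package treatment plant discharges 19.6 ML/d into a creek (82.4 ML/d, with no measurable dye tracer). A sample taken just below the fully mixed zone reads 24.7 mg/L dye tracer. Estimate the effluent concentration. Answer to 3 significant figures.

129 mg/L

Mass balance: 82.40·0 + 19.60·Cₑ = 102.0·24.70
→ Cₑ = (102.0·24.70 − 82.40·0) / 19.60 = 128.5 mg/L.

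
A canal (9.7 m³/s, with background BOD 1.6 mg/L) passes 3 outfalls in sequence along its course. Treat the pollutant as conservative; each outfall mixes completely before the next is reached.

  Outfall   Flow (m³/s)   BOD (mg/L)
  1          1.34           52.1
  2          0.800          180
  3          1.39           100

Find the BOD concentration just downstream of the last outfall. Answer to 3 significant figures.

After outfall 1: Q = 9.700 + 1.340 = 11.04 m³/s; C = (9.700·1.600 + 1.340·52.10)/11.04 = 7.730 mg/L.
After outfall 2: Q = 11.04 + 0.8000 = 11.84 m³/s; C = (11.04·7.730 + 0.8000·180.0)/11.84 = 19.37 mg/L.
After outfall 3: Q = 11.84 + 1.390 = 13.23 m³/s; C = (11.84·19.37 + 1.390·100.0)/13.23 = 27.84 mg/L.

27.8 mg/L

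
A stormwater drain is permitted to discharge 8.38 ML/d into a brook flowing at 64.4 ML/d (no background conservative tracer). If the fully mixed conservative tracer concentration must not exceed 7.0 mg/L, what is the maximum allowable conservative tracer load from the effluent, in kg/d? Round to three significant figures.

509 kg/d

Mass balance at the limit: 64.40·0 + 8.380·Cₑ = 72.78·7.0 → Cₑ = 60.79 mg/L.
8.380 ML/d = 0.09699 m³/s. Load = 0.09699 m³/s × 60.79 g/m³ × 86 400 s/d = 509.5 kg/d.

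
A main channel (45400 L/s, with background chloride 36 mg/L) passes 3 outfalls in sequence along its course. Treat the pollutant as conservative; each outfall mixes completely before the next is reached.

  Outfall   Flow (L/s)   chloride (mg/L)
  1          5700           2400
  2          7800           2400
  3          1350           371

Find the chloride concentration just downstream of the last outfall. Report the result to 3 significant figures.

573 mg/L

Outfall 1: combined Q = 51100 L/s; C = (45400·36.00 + 5700·2400)/51100 = 299.7 mg/L.
Outfall 2: combined Q = 58900 L/s; C = (51100·299.7 + 7800·2400)/58900 = 577.8 mg/L.
Outfall 3: combined Q = 60250 L/s; C = (58900·577.8 + 1350·371.0)/60250 = 573.2 mg/L.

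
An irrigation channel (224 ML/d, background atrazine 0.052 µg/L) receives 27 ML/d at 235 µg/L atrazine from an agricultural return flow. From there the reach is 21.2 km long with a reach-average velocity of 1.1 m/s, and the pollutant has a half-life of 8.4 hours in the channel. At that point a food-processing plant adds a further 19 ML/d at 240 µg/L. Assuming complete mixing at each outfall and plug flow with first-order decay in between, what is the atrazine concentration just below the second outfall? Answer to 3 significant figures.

Flow-weighted average: C = (224.0·0.05200 + 27.00·235.0) / 251.0 = 6357/251.0 = 25.33 µg/L; combined flow 251.0 ML/d.
Travel time t = 21.2·1000 / 1.1 = 19270 s = 5.354 h.
Half-life 8.4 h → k = ln 2 / 8.4 = 0.08252 h⁻¹ = 1.980 d⁻¹.
First-order decay: C = 25.33·exp(−k·t) = 25.33·0.6429 = 16.28 µg/L.
Second outfall: C = (251.0·16.28 + 19.00·240.0)/270.0 = 32.02 µg/L.

32.0 µg/L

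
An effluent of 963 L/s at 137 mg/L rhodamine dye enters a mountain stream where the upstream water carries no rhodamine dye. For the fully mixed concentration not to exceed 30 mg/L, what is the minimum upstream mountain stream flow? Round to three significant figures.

Set C_mix = 30: (Q·0 + 963.0·137.0) / (Q + 963.0) = 30
→ Q = 963.0·(137.0 − 30)/(30 − 0) = 3435 L/s.

3430 L/s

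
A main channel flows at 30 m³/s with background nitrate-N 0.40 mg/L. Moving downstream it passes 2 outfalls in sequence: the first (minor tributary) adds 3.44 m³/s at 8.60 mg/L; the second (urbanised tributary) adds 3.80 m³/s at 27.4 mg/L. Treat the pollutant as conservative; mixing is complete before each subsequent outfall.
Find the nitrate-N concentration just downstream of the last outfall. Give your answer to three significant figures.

3.91 mg/L

Outfall 1: combined Q = 33.44 m³/s; C = (30.00·0.4000 + 3.440·8.600)/33.44 = 1.244 mg/L.
Outfall 2: combined Q = 37.24 m³/s; C = (33.44·1.244 + 3.800·27.40)/37.24 = 3.913 mg/L.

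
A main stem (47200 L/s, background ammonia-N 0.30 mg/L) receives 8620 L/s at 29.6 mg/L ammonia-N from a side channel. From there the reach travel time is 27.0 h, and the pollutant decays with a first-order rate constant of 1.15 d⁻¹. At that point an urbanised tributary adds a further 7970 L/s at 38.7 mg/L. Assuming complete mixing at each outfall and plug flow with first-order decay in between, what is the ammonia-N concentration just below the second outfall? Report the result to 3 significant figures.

Mixed concentration C = ΣQC/ΣQ = (47200·0.3000 + 8620·29.60) / 55820 = 269300/55820 = 4.825 mg/L; combined flow 55820 L/s.
First-order decay: C = 4.825·exp(−k·t) = 4.825·0.2742 = 1.323 mg/L.
At the second outfall, C = (55820·1.323 + 7970·38.70) / (55820 + 7970) = 5.993 mg/L.

5.99 mg/L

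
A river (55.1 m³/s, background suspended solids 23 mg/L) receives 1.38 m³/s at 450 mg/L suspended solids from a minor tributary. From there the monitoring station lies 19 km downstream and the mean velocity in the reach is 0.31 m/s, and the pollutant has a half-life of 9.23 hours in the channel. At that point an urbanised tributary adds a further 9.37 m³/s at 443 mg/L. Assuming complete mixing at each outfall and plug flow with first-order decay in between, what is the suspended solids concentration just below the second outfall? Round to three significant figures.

71.0 mg/L

Mass balance: C = (55.10·23.00 + 1.380·450.0) / 56.48 = 1888/56.48 = 33.43 mg/L; combined flow 56.48 m³/s.
Travel time t = 19·1000 / 0.31 = 61290 s = 17.03 h.
Half-life 9.23 h → k = ln 2 / 9.23 = 0.07510 h⁻¹ = 1.802 d⁻¹.
First-order decay: C = 33.43·exp(−k·t) = 33.43·0.2784 = 9.309 mg/L.
At the second outfall, C = (56.48·9.309 + 9.370·443.0) / (56.48 + 9.370) = 71.02 mg/L.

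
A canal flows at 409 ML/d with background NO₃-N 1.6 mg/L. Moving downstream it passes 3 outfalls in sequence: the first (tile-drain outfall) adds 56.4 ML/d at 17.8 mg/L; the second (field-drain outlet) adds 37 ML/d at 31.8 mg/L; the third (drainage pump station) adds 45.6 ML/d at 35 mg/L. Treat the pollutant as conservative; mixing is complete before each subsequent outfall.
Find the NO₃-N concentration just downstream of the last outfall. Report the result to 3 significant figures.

Below outfall 1: Q → 465.4 ML/d, C = (409.0·1.600 + 56.40·17.80)/465.4 = 3.563 mg/L.
Below outfall 2: Q → 502.4 ML/d, C = (465.4·3.563 + 37.00·31.80)/502.4 = 5.643 mg/L.
Below outfall 3: Q → 548.0 ML/d, C = (502.4·5.643 + 45.60·35.00)/548.0 = 8.086 mg/L.

8.09 mg/L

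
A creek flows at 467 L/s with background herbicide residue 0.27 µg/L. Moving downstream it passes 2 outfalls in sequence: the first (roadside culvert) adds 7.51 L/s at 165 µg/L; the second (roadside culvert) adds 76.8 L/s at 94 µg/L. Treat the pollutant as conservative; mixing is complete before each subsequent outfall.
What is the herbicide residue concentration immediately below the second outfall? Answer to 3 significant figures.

15.6 µg/L

Outfall 1: combined Q = 474.5 L/s; C = (467.0·0.2700 + 7.510·165.0)/474.5 = 2.877 µg/L.
Outfall 2: combined Q = 551.3 L/s; C = (474.5·2.877 + 76.80·94.00)/551.3 = 15.57 µg/L.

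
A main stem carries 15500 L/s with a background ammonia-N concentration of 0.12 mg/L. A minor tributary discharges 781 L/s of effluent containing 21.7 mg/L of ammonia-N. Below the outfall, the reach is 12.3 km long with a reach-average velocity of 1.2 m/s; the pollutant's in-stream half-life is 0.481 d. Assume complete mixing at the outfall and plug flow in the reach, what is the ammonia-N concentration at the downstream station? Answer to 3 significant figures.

After mixing, C = (15500·0.1200 + 781.0·21.70) / 16280 = 18810/16280 = 1.155 mg/L.
Travel time t = 12.3·1000 / 1.2 = 10250 s = 2.847 h.
Half-life 0.481 d → k = ln 2 / 0.481 = 1.441 d⁻¹.
Decay over the reach: 1.155·exp(−kt) = 1.155·0.8429 = 0.9737 mg/L.

0.974 mg/L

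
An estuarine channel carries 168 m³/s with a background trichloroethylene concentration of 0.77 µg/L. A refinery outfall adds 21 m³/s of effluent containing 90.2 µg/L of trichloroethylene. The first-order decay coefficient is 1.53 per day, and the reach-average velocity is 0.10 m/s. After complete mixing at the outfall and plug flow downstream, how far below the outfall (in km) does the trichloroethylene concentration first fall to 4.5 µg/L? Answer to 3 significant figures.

Mixed concentration C = ΣQC/ΣQ = (168.0·0.7700 + 21.00·90.20) / 189.0 = 2024/189.0 = 10.71 µg/L.
Set 10.71·exp(−k·t) = 4.5 → t = ln(10.71/4.5)/k = 48950 s = 13.60 h.
Distance = v·t = 0.10·48950 = 4895 m = 4.895 km.

4.89 km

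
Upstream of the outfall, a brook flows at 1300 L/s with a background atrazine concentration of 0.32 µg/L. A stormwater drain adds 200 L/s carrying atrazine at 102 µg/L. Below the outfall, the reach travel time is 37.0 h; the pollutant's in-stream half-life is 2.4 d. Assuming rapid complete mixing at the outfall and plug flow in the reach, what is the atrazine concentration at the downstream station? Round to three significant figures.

After mixing, C = (1300·0.3200 + 200.0·102.0) / 1500 = 20820/1500 = 13.88 µg/L.
Half-life 2.4 d → k = ln 2 / 2.4 = 0.2888 d⁻¹.
Applying C = C₀e^(−kt): 13.88 × 0.6407 = 8.891 µg/L.

8.89 µg/L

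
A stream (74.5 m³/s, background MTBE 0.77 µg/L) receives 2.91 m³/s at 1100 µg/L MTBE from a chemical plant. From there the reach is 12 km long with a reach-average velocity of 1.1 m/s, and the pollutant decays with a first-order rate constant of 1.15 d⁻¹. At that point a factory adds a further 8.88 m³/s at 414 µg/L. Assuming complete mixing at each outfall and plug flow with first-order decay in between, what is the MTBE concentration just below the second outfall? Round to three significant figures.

75.3 µg/L

Conservation of mass: C = (74.50·0.7700 + 2.910·1100) / 77.41 = 3258/77.41 = 42.09 µg/L; combined flow 77.41 m³/s.
Travel time t = 12·1000 / 1.1 = 10910 s = 3.030 h.
After decay, C = 42.09 × e^(−kt) = 42.09 × 0.8648 = 36.40 µg/L.
At the second outfall, C = (77.41·36.40 + 8.880·414.0) / (77.41 + 8.880) = 75.26 µg/L.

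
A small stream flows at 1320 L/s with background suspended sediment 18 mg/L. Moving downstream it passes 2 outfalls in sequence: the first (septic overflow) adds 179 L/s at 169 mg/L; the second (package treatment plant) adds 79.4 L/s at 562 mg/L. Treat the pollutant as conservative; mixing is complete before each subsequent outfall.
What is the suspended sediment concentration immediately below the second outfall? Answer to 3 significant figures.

62.5 mg/L

Outfall 1: combined Q = 1499 L/s; C = (1320·18.00 + 179.0·169.0)/1499 = 36.03 mg/L.
Outfall 2: combined Q = 1578 L/s; C = (1499·36.03 + 79.40·562.0)/1578 = 62.49 mg/L.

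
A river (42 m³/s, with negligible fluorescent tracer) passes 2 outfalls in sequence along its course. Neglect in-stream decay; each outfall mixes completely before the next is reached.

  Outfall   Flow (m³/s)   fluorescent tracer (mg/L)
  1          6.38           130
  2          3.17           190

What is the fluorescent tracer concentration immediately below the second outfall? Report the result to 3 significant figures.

27.8 mg/L

After outfall 1: Q = 42.00 + 6.380 = 48.38 m³/s; C = (42.00·0 + 6.380·130.0)/48.38 = 17.14 mg/L.
After outfall 2: Q = 48.38 + 3.170 = 51.55 m³/s; C = (48.38·17.14 + 3.170·190.0)/51.55 = 27.77 mg/L.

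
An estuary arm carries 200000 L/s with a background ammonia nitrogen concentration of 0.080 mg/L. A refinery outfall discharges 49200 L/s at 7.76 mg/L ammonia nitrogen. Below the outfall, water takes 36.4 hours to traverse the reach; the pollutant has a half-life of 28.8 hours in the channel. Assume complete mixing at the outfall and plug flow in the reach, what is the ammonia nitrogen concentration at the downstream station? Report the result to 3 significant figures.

0.665 mg/L

After mixing, C = (200000·0.08000 + 49200·7.760) / 249200 = 397800/249200 = 1.596 mg/L.
Half-life 28.8 h → k = ln 2 / 28.8 = 0.02407 h⁻¹ = 0.5776 d⁻¹.
Applying C = C₀e^(−kt): 1.596 × 0.4164 = 0.6647 mg/L.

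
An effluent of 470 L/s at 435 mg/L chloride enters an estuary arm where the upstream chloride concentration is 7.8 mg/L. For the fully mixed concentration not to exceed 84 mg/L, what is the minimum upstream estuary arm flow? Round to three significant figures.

2160 L/s

Set C_mix = 84: (Q·7.800 + 470.0·435.0) / (Q + 470.0) = 84
→ Q = 470.0·(435.0 − 84)/(84 − 7.800) = 2165 L/s.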